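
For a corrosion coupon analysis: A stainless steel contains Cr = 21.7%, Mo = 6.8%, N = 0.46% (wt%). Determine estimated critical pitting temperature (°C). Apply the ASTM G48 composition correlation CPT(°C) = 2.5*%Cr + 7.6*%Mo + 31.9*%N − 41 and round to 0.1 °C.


Apply the ASTM G48 empirical CPT estimate: CPT(°C) = 2.5*%Cr + 7.6*%Mo + 31.9*%N − 41
2.5*21.7 = 54.25; 7.6*6.8 = 51.68; 31.9*0.46 = 14.674
CPT = 54.25 + 51.68 + 14.674 − 41 = 79.604 °C
Rounded to 0.1 °C: CPT ≈ 79.6 °C

79.6 °C


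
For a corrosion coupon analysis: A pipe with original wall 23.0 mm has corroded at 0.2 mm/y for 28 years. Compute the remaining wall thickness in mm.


Remaining wall = original − CR × time
t = 23.0 − 0.2*28 = 23.0 − 5.6 = 17.4 mm

17.4 mm


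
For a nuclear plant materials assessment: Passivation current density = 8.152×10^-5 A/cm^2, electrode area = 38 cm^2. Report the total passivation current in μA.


I = i_pass * A, then convert A → μA (×10^6)
I = 8.152×10^-5 * 38 * 10^6 = 3097.76 μA

3097.76 μA


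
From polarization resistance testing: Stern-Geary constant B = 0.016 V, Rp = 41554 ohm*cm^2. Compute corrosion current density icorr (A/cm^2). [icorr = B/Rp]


Apply the Stern-Geary relation: icorr = B / Rp
icorr = 0.016 / 41554 = 3.85×10^-7 A/cm^2

3.85×10^-7 A/cm^2


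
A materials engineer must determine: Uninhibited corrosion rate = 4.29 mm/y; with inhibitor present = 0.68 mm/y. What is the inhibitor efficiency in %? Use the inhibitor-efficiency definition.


Apply the inhibitor-efficiency definition: IE = (CR_blank − CR_inh)/CR_blank × 100
IE = (4.29 − 0.68) / 4.29 × 100
IE = 3.61 / 4.29 × 100 = 84.1 %

84.1 %


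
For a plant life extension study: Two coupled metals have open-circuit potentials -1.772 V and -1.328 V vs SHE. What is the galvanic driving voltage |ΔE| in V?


Driving voltage is the absolute potential difference.
|ΔE| = |-1.772 − (-1.328)| = 0.444 V

0.444 V


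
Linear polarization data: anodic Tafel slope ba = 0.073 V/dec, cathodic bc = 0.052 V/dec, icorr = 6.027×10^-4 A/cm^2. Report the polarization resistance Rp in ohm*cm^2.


Apply the Stern-Geary equation: Rp = ba*bc / (2.303*icorr*(ba+bc))
ba*bc = 0.073*0.052 = 0.003796
ba+bc = 0.125; 2.303*icorr*(ba+bc) = 2.303*6.027×10^-4*0.125 = 1.7350226×10^-4
Rp = 0.003796 / 1.7350226×10^-4 = 21.9 ohm*cm^2

21.9 ohm*cm^2


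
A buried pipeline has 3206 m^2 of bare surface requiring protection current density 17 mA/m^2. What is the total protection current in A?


I = area * current density, then convert mA → A (÷1000)
I = 3206 * 17 / 1000 = 54.5 A

54.5 A


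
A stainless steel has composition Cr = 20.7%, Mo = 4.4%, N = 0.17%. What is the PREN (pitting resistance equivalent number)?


Apply the PREN formula: PREN = Cr + 3.3*Mo + 16*N
PREN = 20.7 + 3.3*4.4 + 16*0.17
PREN = 20.7 + 14.52 + 2.72 = 37.94

37.94


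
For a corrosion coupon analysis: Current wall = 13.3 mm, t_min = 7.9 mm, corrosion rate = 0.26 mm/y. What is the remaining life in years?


Apply the remaining-life relation: RL = (t_current − t_min) / CR
RL = (13.3 − 7.9) / 0.26 = 5.4 / 0.26 = 20.8 years

20.8 years


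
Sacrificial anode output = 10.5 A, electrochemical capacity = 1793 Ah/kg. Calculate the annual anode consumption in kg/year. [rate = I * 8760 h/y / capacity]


Annual consumption = current * hours per year / capacity
Rate = 10.5 * 8760 / 1793 = 51.3 kg/year

51.3 kg/year


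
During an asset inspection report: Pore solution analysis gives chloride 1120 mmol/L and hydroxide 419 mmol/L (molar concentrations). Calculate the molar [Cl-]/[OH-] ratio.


Threshold parameter = [Cl-] / [OH-] (molar basis; both in mmol/L, so units cancel)
Ratio = 1120 / 419 = 2.67

2.67


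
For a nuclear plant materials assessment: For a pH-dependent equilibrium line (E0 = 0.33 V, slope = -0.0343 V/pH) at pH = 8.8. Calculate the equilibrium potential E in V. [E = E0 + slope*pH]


Apply the Pourbaix line equation: E = E0 + slope*pH
E = 0.33 + (-0.0343)*8.8 = 0.33 + (-0.30184) = 0.02816 V
Rounded to 4 decimal places: E = 0.0282 V

0.0282 V


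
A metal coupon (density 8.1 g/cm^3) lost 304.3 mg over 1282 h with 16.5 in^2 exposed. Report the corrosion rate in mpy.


Apply the mpy weight-loss relation: CR = 534 * W / (D * A * T)
Numerator: 534 * 304.3 = 162496.2
Denominator: 8.1 * 16.5 * 1282 = 171339.3
CR = 162496.2 / 171339.3 = 0.9484 mpy

0.9484 mpy


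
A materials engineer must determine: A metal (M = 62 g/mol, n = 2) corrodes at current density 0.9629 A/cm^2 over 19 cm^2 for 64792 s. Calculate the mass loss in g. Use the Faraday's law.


Apply Faraday's law: m = i*A*t*M / (n*F)
Total charge passed Q = i*A*t = 0.9629*19*64792 = 1185376.1192 C
m = Q*M/(n*F) = 1185376.1192*62/(2*96485) = 380.8536 g

380.8536 g


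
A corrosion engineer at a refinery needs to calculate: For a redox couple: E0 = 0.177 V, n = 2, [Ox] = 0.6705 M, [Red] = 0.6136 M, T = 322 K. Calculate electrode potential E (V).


Apply the Nernst equation: E = E0 + (RT/nF)*ln([Ox]/[Red])
Step 1: RT/nF = 8.314*322/(2*96485) = 0.01387318 V
Step 2: [Ox]/[Red] = 0.6705/0.6136 = 1.092731
Step 3: ln(1.092731) = 0.08868
Step 4: correction = 0.01387318 * 0.08868 = 0.0012 V
E = 0.177 + 0.0012 = 0.1782 V

0.1782 V


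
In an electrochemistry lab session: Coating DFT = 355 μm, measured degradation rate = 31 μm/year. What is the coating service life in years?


Service life = thickness / degradation rate
Life = 355 / 31 = 11.5 years

11.5 years


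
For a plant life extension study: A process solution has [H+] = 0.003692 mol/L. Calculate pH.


pH = −log10[H+]
pH = −log10(0.003692) = 2.43

2.43


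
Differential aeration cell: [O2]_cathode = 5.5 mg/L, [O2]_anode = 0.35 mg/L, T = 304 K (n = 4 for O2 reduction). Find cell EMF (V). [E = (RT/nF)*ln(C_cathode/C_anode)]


Apply the Nernst concentration-cell relation: E = (RT/nF)*ln(C_cathode/C_anode)
RT/nF = 8.314*304/(4*96485) = 0.00654883 V
ln(5.5/0.35) = 2.75457
E = 0.00654883 * 2.75457 = 0.01804 V

0.01804 V


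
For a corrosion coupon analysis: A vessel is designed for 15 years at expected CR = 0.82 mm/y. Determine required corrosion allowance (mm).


Corrosion allowance = CR × design life
CA = 0.82 * 15 = 12.3 mm

12.3 mm


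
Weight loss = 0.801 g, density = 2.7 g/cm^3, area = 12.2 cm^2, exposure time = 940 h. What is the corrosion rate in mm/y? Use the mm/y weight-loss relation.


Apply the mm/y weight-loss relation: CR = 87600 * W / (D * A * T)
Numerator: 87600 * 0.801 = 70167.6
Denominator: 2.7 * 12.2 * 940 = 30963.6
CR = 70167.6 / 30963.6 = 2.2661 mm/y

2.2661 mm/y


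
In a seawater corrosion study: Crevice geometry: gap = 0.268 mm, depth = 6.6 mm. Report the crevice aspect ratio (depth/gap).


Aspect ratio = depth / gap
Ratio = 6.6 / 0.268 = 24.6

24.6


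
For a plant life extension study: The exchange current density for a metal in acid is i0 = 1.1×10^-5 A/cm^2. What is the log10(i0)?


i0 = 1.1×10^-5 A/cm^2
log10(i0) = -4.959

-4.959


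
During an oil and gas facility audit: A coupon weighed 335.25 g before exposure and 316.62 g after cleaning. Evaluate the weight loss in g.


Weight loss = initial − final
WL = 335.25 − 316.62 = 18.63 g

18.63 g


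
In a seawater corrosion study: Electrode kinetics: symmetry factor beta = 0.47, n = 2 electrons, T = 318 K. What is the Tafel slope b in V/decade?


Apply the Tafel slope relation: b = 2.303*R*T/(beta*n*F)
Numerator: 2.303 * 8.314 * 318 = 6088.79
Denominator: 0.47 * 2 * 96485 = 90695.9
b = 6088.79 / 90695.9 = 0.067 V/decade

0.067 V/decade


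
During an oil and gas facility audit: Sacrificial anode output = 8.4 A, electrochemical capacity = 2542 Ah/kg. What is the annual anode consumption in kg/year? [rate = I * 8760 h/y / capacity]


Annual consumption = current * hours per year / capacity
Rate = 8.4 * 8760 / 2542 = 28.9 kg/year

28.9 kg/year


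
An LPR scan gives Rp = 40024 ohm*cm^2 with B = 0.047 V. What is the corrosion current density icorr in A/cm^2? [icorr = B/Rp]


Apply the Stern-Geary relation: icorr = B / Rp
icorr = 0.047 / 40024 = 1.174×10^-6 A/cm^2

1.174×10^-6 A/cm^2


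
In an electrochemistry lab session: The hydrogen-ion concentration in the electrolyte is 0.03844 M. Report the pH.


pH = −log10[H+]
pH = −log10(0.03844) = 1.42

1.42


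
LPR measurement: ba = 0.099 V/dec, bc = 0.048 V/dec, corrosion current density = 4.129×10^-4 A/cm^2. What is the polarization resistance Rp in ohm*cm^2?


Apply the Stern-Geary equation: Rp = ba*bc / (2.303*icorr*(ba+bc))
ba*bc = 0.099*0.048 = 0.004752
ba+bc = 0.147; 2.303*icorr*(ba+bc) = 2.303*4.129×10^-4*0.147 = 1.3978358×10^-4
Rp = 0.004752 / 1.3978358×10^-4 = 34.0 ohm*cm^2

34.0 ohm*cm^2


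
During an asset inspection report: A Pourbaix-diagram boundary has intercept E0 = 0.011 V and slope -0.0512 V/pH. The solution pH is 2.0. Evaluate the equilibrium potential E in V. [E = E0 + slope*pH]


Apply the Pourbaix line equation: E = E0 + slope*pH
E = 0.011 + (-0.0512)*2.0 = 0.011 + (-0.1024) = -0.0914 V
Rounded to 4 decimal places: E = -0.0914 V

-0.0914 V


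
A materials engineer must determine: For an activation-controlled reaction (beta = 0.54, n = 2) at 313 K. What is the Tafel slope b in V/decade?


Apply the Tafel slope relation: b = 2.303*R*T/(beta*n*F)
Numerator: 2.303 * 8.314 * 313 = 5993.06
Denominator: 0.54 * 2 * 96485 = 104203.8
b = 5993.06 / 104203.8 = 0.0575 V/decade

0.0575 V/decade


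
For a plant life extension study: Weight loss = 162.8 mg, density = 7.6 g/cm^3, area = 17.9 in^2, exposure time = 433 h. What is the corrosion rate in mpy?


Apply the mpy weight-loss relation: CR = 534 * W / (D * A * T)
Numerator: 534 * 162.8 = 86935.2
Denominator: 7.6 * 17.9 * 433 = 58905.32
CR = 86935.2 / 58905.32 = 1.47585 mpy

1.47585 mpy


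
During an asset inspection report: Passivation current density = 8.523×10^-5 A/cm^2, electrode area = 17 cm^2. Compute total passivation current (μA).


I = i_pass * A, then convert A → μA (×10^6)
I = 8.523×10^-5 * 17 * 10^6 = 1448.91 μA

1448.91 μA


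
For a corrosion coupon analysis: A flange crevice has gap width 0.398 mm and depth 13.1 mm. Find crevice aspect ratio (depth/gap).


Aspect ratio = depth / gap
Ratio = 13.1 / 0.398 = 32.9

32.9


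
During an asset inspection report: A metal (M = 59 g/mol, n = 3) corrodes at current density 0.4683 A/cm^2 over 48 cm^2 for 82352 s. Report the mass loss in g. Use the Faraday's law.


Apply Faraday's law: m = i*A*t*M / (n*F)
Total charge passed Q = i*A*t = 0.4683*48*82352 = 1851141.1968 C
m = Q*M/(n*F) = 1851141.1968*59/(3*96485) = 377.3206 g

377.3206 g


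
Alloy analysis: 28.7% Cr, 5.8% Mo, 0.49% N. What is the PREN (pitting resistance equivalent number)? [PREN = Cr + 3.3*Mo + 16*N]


Apply the PREN formula: PREN = Cr + 3.3*Mo + 16*N
PREN = 28.7 + 3.3*5.8 + 16*0.49
PREN = 28.7 + 19.14 + 7.84 = 55.68

55.68


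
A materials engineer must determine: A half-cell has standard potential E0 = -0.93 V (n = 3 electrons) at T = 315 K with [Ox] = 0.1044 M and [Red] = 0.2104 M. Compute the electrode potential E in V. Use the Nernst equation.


Apply the Nernst equation: E = E0 + (RT/nF)*ln([Ox]/[Red])
Step 1: RT/nF = 8.314*315/(3*96485) = 0.00904773 V
Step 2: [Ox]/[Red] = 0.1044/0.2104 = 0.496198
Step 3: ln(0.496198) = -0.70078
Step 4: correction = 0.00904773 * -0.70078 = -0.0063 V
E = -0.93 + -0.0063 = -0.9363 V

-0.9363 V


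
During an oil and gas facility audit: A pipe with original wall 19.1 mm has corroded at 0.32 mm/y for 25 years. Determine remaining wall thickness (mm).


Remaining wall = original − CR × time
t = 19.1 − 0.32*25 = 19.1 − 8.0 = 11.1 mm

11.1 mm


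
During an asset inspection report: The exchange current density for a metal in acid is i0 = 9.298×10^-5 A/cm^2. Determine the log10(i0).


i0 = 9.298×10^-5 A/cm^2
log10(i0) = -4.032

-4.032


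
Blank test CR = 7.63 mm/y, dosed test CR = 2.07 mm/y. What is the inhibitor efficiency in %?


Apply the inhibitor-efficiency definition: IE = (CR_blank − CR_inh)/CR_blank × 100
IE = (7.63 − 2.07) / 7.63 × 100
IE = 5.56 / 7.63 × 100 = 72.9 %

72.9 %


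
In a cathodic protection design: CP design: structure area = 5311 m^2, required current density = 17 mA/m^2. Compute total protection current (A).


I = area * current density, then convert mA → A (÷1000)
I = 5311 * 17 / 1000 = 90.29 A

90.29 A


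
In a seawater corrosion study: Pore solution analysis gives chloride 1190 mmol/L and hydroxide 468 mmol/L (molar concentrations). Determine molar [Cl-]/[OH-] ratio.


Threshold parameter = [Cl-] / [OH-] (molar basis; both in mmol/L, so units cancel)
Ratio = 1190 / 468 = 2.54

2.54


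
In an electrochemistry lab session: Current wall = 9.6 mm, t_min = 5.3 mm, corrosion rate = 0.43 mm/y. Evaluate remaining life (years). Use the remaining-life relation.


Apply the remaining-life relation: RL = (t_current − t_min) / CR
RL = (9.6 − 5.3) / 0.43 = 4.3 / 0.43 = 10.0 years

10.0 years


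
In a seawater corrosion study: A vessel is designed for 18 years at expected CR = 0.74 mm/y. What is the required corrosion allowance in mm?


Corrosion allowance = CR × design life
CA = 0.74 * 18 = 13.32 mm

13.32 mm


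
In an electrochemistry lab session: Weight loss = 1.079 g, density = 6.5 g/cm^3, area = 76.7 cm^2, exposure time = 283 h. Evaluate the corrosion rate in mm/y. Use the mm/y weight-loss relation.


Apply the mm/y weight-loss relation: CR = 87600 * W / (D * A * T)
Numerator: 87600 * 1.079 = 94520.4
Denominator: 6.5 * 76.7 * 283 = 141089.65
CR = 94520.4 / 141089.65 = 0.669931 mm/y

0.669931 mm/y


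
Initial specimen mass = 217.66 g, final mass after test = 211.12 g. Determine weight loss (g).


Weight loss = initial − final
WL = 217.66 − 211.12 = 6.54 g

6.54 g


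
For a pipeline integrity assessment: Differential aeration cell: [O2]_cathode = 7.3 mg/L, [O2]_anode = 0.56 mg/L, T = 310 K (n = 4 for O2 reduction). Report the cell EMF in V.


Apply the Nernst concentration-cell relation: E = (RT/nF)*ln(C_cathode/C_anode)
RT/nF = 8.314*310/(4*96485) = 0.00667808 V
ln(7.3/0.56) = 2.56769
E = 0.00667808 * 2.56769 = 0.01715 V

0.01715 V


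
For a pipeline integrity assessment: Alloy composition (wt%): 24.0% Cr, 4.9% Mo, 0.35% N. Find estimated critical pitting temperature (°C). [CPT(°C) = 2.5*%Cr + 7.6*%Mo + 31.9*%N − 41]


Apply the ASTM G48 empirical CPT estimate: CPT(°C) = 2.5*%Cr + 7.6*%Mo + 31.9*%N − 41
2.5*24.0 = 60; 7.6*4.9 = 37.24; 31.9*0.35 = 11.165
CPT = 60 + 37.24 + 11.165 − 41 = 67.405 °C
Rounded to 0.1 °C: CPT ≈ 67.4 °C

67.4 °C


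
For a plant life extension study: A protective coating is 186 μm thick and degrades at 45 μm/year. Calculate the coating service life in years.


Service life = thickness / degradation rate
Life = 186 / 45 = 4.1 years

4.1 years


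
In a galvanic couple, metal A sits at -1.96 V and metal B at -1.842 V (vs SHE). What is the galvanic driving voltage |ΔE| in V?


Driving voltage is the absolute potential difference.
|ΔE| = |-1.96 − (-1.842)| = 0.118 V

0.118 V


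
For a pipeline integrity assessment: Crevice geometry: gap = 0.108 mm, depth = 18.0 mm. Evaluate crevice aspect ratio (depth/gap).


Aspect ratio = depth / gap
Ratio = 18.0 / 0.108 = 166.7

166.7


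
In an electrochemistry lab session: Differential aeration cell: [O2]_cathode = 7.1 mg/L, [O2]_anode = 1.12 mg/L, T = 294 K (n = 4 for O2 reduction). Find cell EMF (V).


Apply the Nernst concentration-cell relation: E = (RT/nF)*ln(C_cathode/C_anode)
RT/nF = 8.314*294/(4*96485) = 0.00633341 V
ln(7.1/1.12) = 1.84677
E = 0.00633341 * 1.84677 = 0.0117 V

0.0117 V


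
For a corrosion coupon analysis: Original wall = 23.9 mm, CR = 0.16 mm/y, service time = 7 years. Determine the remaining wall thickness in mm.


Remaining wall = original − CR × time
t = 23.9 − 0.16*7 = 23.9 − 1.12 = 22.78 mm

22.78 mm


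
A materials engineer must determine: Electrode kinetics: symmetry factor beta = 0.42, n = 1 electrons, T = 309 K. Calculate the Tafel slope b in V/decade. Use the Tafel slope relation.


Apply the Tafel slope relation: b = 2.303*R*T/(beta*n*F)
Numerator: 2.303 * 8.314 * 309 = 5916.47
Denominator: 0.42 * 1 * 96485 = 40523.7
b = 5916.47 / 40523.7 = 0.146 V/decade

0.146 V/decade


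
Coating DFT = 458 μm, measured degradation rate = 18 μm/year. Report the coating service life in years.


Service life = thickness / degradation rate
Life = 458 / 18 = 25.4 years

25.4 years


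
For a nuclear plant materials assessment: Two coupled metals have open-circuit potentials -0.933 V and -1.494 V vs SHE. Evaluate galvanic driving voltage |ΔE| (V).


Driving voltage is the absolute potential difference.
|ΔE| = |-0.933 − (-1.494)| = 0.561 V

0.561 V


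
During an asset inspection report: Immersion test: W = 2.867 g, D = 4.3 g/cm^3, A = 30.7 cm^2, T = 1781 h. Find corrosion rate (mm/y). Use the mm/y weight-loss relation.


Apply the mm/y weight-loss relation: CR = 87600 * W / (D * A * T)
Numerator: 87600 * 2.867 = 251149.2
Denominator: 4.3 * 30.7 * 1781 = 235109.81
CR = 251149.2 / 235109.81 = 1.06822 mm/y

1.06822 mm/y


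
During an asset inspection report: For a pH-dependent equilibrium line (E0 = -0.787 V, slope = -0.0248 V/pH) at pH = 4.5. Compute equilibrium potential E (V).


Apply the Pourbaix line equation: E = E0 + slope*pH
E = -0.787 + (-0.0248)*4.5 = -0.787 + (-0.1116) = -0.8986 V
Rounded to 3 decimal places: E = -0.899 V

-0.899 V


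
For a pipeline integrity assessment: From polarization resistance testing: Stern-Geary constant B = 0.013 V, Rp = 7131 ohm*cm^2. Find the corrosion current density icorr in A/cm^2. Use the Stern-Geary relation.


Apply the Stern-Geary relation: icorr = B / Rp
icorr = 0.013 / 7131 = 1.823×10^-6 A/cm^2

1.823×10^-6 A/cm^2


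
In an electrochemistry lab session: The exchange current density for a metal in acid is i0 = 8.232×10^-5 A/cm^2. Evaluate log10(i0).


i0 = 8.232×10^-5 A/cm^2
log10(i0) = -4.084

-4.084


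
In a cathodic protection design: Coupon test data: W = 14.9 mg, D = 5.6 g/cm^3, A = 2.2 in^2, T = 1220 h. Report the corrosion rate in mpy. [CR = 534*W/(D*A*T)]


Apply the mpy weight-loss relation: CR = 534 * W / (D * A * T)
Numerator: 534 * 14.9 = 7956.6
Denominator: 5.6 * 2.2 * 1220 = 15030.4
CR = 7956.6 / 15030.4 = 0.529 mpy

0.529 mpy


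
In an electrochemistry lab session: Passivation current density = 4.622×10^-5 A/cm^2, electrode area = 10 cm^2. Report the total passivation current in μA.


I = i_pass * A, then convert A → μA (×10^6)
I = 4.622×10^-5 * 10 * 10^6 = 462.2 μA

462.2 μA


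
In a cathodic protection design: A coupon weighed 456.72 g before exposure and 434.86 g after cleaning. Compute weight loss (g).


Weight loss = initial − final
WL = 456.72 − 434.86 = 21.86 g

21.86 g


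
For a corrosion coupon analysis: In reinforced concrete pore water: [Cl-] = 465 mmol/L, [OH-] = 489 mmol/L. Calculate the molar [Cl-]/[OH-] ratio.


Threshold parameter = [Cl-] / [OH-] (molar basis; both in mmol/L, so units cancel)
Ratio = 465 / 489 = 0.95

0.95


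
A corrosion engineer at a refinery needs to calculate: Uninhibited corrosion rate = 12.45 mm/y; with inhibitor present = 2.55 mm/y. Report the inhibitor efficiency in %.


Apply the inhibitor-efficiency definition: IE = (CR_blank − CR_inh)/CR_blank × 100
IE = (12.45 − 2.55) / 12.45 × 100
IE = 9.9 / 12.45 × 100 = 79.5 %

79.5 %


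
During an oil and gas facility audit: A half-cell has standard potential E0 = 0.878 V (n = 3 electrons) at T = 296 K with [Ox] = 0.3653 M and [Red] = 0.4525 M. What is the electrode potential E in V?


Apply the Nernst equation: E = E0 + (RT/nF)*ln([Ox]/[Red])
Step 1: RT/nF = 8.314*296/(3*96485) = 0.00850199 V
Step 2: [Ox]/[Red] = 0.3653/0.4525 = 0.807293
Step 3: ln(0.807293) = -0.214069
Step 4: correction = 0.00850199 * -0.214069 = -0.0018 V
E = 0.878 + -0.0018 = 0.8762 V

0.8762 V


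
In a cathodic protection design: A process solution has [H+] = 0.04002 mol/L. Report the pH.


pH = −log10[H+]
pH = −log10(0.04002) = 1.4

1.4


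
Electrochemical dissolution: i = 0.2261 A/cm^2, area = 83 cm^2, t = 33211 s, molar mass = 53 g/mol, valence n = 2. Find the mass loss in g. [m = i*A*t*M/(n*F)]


Apply Faraday's law: m = i*A*t*M / (n*F)
Total charge passed Q = i*A*t = 0.2261*83*33211 = 623247.5893 C
m = Q*M/(n*F) = 623247.5893*53/(2*96485) = 171.1775 g

171.1775 g


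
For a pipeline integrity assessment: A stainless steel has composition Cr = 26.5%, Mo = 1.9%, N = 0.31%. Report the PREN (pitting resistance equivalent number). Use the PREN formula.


Apply the PREN formula: PREN = Cr + 3.3*Mo + 16*N
PREN = 26.5 + 3.3*1.9 + 16*0.31
PREN = 26.5 + 6.27 + 4.96 = 37.73

37.73


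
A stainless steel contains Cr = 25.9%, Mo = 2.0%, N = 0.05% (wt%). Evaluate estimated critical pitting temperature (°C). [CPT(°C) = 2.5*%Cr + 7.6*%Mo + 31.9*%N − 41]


Apply the ASTM G48 empirical CPT estimate: CPT(°C) = 2.5*%Cr + 7.6*%Mo + 31.9*%N − 41
2.5*25.9 = 64.75; 7.6*2.0 = 15.2; 31.9*0.05 = 1.595
CPT = 64.75 + 15.2 + 1.595 − 41 = 40.545 °C
Rounded to 0.1 °C: CPT ≈ 40.5 °C

40.5 °C


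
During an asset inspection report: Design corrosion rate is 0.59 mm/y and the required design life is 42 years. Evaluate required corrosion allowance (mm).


Corrosion allowance = CR × design life
CA = 0.59 * 42 = 24.78 mm

24.78 mm


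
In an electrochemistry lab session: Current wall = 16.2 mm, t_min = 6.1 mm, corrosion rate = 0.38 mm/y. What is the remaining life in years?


Apply the remaining-life relation: RL = (t_current − t_min) / CR
RL = (16.2 − 6.1) / 0.38 = 10.1 / 0.38 = 26.6 years

26.6 years


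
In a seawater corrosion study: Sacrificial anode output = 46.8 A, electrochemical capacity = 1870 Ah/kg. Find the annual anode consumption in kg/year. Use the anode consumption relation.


Annual consumption = current * hours per year / capacity
Rate = 46.8 * 8760 / 1870 = 219.2 kg/year

219.2 kg/year


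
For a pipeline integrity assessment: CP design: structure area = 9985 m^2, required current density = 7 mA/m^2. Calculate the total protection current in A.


I = area * current density, then convert mA → A (÷1000)
I = 9985 * 7 / 1000 = 69.9 A

69.9 A


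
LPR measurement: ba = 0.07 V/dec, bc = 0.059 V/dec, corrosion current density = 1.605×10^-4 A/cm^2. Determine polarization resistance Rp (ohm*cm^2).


Apply the Stern-Geary equation: Rp = ba*bc / (2.303*icorr*(ba+bc))
ba*bc = 0.07*0.059 = 0.00413
ba+bc = 0.129; 2.303*icorr*(ba+bc) = 2.303*1.605×10^-4*0.129 = 4.7682463×10^-5
Rp = 0.00413 / 4.7682463×10^-5 = 86.61 ohm*cm^2

86.61 ohm*cm^2


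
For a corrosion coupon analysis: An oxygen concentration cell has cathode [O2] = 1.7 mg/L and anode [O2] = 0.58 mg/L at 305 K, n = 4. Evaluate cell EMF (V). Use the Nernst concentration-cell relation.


Apply the Nernst concentration-cell relation: E = (RT/nF)*ln(C_cathode/C_anode)
RT/nF = 8.314*305/(4*96485) = 0.00657037 V
ln(1.7/0.58) = 1.07536
E = 0.00657037 * 1.07536 = 0.00707 V

0.00707 V


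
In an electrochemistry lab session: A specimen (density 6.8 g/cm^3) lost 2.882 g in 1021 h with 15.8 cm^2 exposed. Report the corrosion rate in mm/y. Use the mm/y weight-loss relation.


Apply the mm/y weight-loss relation: CR = 87600 * W / (D * A * T)
Numerator: 87600 * 2.882 = 252463.2
Denominator: 6.8 * 15.8 * 1021 = 109696.24
CR = 252463.2 / 109696.24 = 2.301475 mm/y

2.301475 mm/y


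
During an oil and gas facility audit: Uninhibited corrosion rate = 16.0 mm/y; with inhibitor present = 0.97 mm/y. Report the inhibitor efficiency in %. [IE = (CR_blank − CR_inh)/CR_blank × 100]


Apply the inhibitor-efficiency definition: IE = (CR_blank − CR_inh)/CR_blank × 100
IE = (16.0 − 0.97) / 16.0 × 100
IE = 15.03 / 16.0 × 100 = 93.9 %

93.9 %


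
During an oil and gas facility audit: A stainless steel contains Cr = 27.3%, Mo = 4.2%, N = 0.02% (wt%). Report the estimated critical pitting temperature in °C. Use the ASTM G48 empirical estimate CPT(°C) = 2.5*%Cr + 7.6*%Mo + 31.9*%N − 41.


Apply the ASTM G48 empirical CPT estimate: CPT(°C) = 2.5*%Cr + 7.6*%Mo + 31.9*%N − 41
2.5*27.3 = 68.25; 7.6*4.2 = 31.92; 31.9*0.02 = 0.638
CPT = 68.25 + 31.92 + 0.638 − 41 = 59.808 °C
Rounded to 0.1 °C: CPT ≈ 59.8 °C

59.8 °C


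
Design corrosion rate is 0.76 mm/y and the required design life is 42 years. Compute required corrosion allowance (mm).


Corrosion allowance = CR × design life
CA = 0.76 * 42 = 31.92 mm

31.92 mm


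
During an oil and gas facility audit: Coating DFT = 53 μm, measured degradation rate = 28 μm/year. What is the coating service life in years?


Service life = thickness / degradation rate
Life = 53 / 28 = 1.9 years

1.9 years


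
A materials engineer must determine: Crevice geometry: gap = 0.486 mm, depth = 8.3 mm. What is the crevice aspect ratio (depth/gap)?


Aspect ratio = depth / gap
Ratio = 8.3 / 0.486 = 17.1

17.1


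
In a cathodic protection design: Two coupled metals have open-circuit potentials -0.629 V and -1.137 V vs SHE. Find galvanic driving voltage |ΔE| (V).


Driving voltage is the absolute potential difference.
|ΔE| = |-0.629 − (-1.137)| = 0.508 V

0.508 V


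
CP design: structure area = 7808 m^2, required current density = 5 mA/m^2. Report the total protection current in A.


I = area * current density, then convert mA → A (÷1000)
I = 7808 * 5 / 1000 = 39.04 A

39.04 A


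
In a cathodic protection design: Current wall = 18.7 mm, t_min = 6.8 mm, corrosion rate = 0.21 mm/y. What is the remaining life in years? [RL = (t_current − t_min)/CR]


Apply the remaining-life relation: RL = (t_current − t_min) / CR
RL = (18.7 − 6.8) / 0.21 = 11.9 / 0.21 = 56.7 years

56.7 years


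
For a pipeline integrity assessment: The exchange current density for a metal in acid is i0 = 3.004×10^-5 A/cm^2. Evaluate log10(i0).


i0 = 3.004×10^-5 A/cm^2
log10(i0) = -4.522

-4.522


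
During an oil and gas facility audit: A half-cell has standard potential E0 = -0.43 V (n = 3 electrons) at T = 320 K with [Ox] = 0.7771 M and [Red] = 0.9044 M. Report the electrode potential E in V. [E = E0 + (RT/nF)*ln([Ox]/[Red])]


Apply the Nernst equation: E = E0 + (RT/nF)*ln([Ox]/[Red])
Step 1: RT/nF = 8.314*320/(3*96485) = 0.00919134 V
Step 2: [Ox]/[Red] = 0.7771/0.9044 = 0.859244
Step 3: ln(0.859244) = -0.151702
Step 4: correction = 0.00919134 * -0.151702 = -0.0014 V
E = -0.43 + -0.0014 = -0.4314 V

-0.4314 V


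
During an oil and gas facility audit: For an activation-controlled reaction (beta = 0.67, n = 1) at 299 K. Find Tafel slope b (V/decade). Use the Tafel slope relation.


Apply the Tafel slope relation: b = 2.303*R*T/(beta*n*F)
Numerator: 2.303 * 8.314 * 299 = 5725.0
Denominator: 0.67 * 1 * 96485 = 64644.95
b = 5725.0 / 64644.95 = 0.089 V/decade

0.089 V/decade


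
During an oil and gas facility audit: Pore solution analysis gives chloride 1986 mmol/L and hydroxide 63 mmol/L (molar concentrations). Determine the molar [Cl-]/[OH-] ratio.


Threshold parameter = [Cl-] / [OH-] (molar basis; both in mmol/L, so units cancel)
Ratio = 1986 / 63 = 31.52

31.52


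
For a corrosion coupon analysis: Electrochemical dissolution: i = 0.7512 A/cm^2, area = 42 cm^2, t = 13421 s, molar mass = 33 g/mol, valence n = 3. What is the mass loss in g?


Apply Faraday's law: m = i*A*t*M / (n*F)
Total charge passed Q = i*A*t = 0.7512*42*13421 = 423437.9184 C
m = Q*M/(n*F) = 423437.9184*33/(3*96485) = 48.275 g

48.275 g


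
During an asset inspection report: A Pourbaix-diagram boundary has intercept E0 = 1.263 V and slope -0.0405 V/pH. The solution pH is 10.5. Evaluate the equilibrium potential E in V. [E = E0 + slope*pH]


Apply the Pourbaix line equation: E = E0 + slope*pH
E = 1.263 + (-0.0405)*10.5 = 1.263 + (-0.42525) = 0.83775 V
Rounded to 4 decimal places: E = 0.8378 V

0.8378 V


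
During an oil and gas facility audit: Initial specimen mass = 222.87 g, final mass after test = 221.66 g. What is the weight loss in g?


Weight loss = initial − final
WL = 222.87 − 221.66 = 1.21 g

1.21 g


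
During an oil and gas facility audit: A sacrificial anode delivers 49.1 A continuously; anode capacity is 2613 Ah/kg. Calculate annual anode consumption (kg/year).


Annual consumption = current * hours per year / capacity
Rate = 49.1 * 8760 / 2613 = 164.6 kg/year

164.6 kg/year


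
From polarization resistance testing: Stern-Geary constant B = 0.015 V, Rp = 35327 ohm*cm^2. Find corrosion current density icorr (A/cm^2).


Apply the Stern-Geary relation: icorr = B / Rp
icorr = 0.015 / 35327 = 4.246×10^-7 A/cm^2

4.246×10^-7 A/cm^2


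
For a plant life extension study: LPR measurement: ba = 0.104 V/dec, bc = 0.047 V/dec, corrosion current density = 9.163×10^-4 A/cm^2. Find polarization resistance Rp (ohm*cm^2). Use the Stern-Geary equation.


Apply the Stern-Geary equation: Rp = ba*bc / (2.303*icorr*(ba+bc))
ba*bc = 0.104*0.047 = 0.004888
ba+bc = 0.151; 2.303*icorr*(ba+bc) = 2.303*9.163×10^-4*0.151 = 3.1864607×10^-4
Rp = 0.004888 / 3.1864607×10^-4 = 15.34 ohm*cm^2

15.34 ohm*cm^2


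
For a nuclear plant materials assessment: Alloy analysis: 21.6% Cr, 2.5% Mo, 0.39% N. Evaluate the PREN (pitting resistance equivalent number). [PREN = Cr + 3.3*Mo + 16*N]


Apply the PREN formula: PREN = Cr + 3.3*Mo + 16*N
PREN = 21.6 + 3.3*2.5 + 16*0.39
PREN = 21.6 + 8.25 + 6.24 = 36.09

36.09


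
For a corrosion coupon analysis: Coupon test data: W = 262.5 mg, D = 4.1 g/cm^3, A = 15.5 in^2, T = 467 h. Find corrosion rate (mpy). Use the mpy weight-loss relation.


Apply the mpy weight-loss relation: CR = 534 * W / (D * A * T)
Numerator: 534 * 262.5 = 140175.0
Denominator: 4.1 * 15.5 * 467 = 29677.85
CR = 140175.0 / 29677.85 = 4.7232 mpy

4.7232 mpy


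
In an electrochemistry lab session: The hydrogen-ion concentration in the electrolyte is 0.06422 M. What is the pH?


pH = −log10[H+]
pH = −log10(0.06422) = 1.19

1.19


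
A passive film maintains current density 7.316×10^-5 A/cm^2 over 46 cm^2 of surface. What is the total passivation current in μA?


I = i_pass * A, then convert A → μA (×10^6)
I = 7.316×10^-5 * 46 * 10^6 = 3365.36 μA

3365.36 μA


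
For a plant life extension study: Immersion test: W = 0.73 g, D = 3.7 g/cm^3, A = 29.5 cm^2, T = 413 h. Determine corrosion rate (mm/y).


Apply the mm/y weight-loss relation: CR = 87600 * W / (D * A * T)
Numerator: 87600 * 0.73 = 63948.0
Denominator: 3.7 * 29.5 * 413 = 45078.95
CR = 63948.0 / 45078.95 = 1.4186 mm/y

1.4186 mm/y


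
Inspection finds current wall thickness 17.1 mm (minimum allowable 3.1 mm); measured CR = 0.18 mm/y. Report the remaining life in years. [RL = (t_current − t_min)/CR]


Apply the remaining-life relation: RL = (t_current − t_min) / CR
RL = (17.1 − 3.1) / 0.18 = 14.0 / 0.18 = 77.8 years

77.8 years


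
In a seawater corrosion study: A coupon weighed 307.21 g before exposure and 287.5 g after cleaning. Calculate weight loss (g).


Weight loss = initial − final
WL = 307.21 − 287.5 = 19.71 g

19.71 g


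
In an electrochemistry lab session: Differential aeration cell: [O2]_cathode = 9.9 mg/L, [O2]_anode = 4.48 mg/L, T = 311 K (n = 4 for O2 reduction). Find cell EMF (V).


Apply the Nernst concentration-cell relation: E = (RT/nF)*ln(C_cathode/C_anode)
RT/nF = 8.314*311/(4*96485) = 0.00669963 V
ln(9.9/4.48) = 0.79291
E = 0.00669963 * 0.79291 = 0.00531 V

0.00531 V


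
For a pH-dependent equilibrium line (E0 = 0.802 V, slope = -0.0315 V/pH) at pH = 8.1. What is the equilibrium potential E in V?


Apply the Pourbaix line equation: E = E0 + slope*pH
E = 0.802 + (-0.0315)*8.1 = 0.802 + (-0.25515) = 0.54685 V
Rounded to 3 decimal places: E = 0.547 V

0.547 V


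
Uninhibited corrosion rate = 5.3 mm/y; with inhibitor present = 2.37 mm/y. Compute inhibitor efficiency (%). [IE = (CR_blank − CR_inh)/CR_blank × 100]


Apply the inhibitor-efficiency definition: IE = (CR_blank − CR_inh)/CR_blank × 100
IE = (5.3 − 2.37) / 5.3 × 100
IE = 2.93 / 5.3 × 100 = 55.3 %

55.3 %


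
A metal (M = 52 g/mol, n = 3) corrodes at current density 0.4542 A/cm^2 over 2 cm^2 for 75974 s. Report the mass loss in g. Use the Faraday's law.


Apply Faraday's law: m = i*A*t*M / (n*F)
Total charge passed Q = i*A*t = 0.4542*2*75974 = 69014.7816 C
m = Q*M/(n*F) = 69014.7816*52/(3*96485) = 12.3984 g

12.3984 g


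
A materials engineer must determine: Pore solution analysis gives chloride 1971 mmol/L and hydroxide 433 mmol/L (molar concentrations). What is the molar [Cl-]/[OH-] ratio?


Threshold parameter = [Cl-] / [OH-] (molar basis; both in mmol/L, so units cancel)
Ratio = 1971 / 433 = 4.55

4.55


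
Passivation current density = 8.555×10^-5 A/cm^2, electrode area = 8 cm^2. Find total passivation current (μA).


I = i_pass * A, then convert A → μA (×10^6)
I = 8.555×10^-5 * 8 * 10^6 = 684.4 μA

684.4 μA


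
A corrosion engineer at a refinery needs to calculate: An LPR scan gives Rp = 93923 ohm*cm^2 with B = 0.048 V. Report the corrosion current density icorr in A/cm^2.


Apply the Stern-Geary relation: icorr = B / Rp
icorr = 0.048 / 93923 = 5.111×10^-7 A/cm^2

5.111×10^-7 A/cm^2


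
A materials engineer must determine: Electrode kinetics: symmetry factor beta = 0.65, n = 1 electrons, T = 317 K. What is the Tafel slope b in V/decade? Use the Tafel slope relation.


Apply the Tafel slope relation: b = 2.303*R*T/(beta*n*F)
Numerator: 2.303 * 8.314 * 317 = 6069.64
Denominator: 0.65 * 1 * 96485 = 62715.25
b = 6069.64 / 62715.25 = 0.097 V/decade

0.097 V/decade


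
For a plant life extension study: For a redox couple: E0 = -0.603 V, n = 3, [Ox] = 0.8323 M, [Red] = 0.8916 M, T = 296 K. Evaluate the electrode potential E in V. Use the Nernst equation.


Apply the Nernst equation: E = E0 + (RT/nF)*ln([Ox]/[Red])
Step 1: RT/nF = 8.314*296/(3*96485) = 0.00850199 V
Step 2: [Ox]/[Red] = 0.8323/0.8916 = 0.93349
Step 3: ln(0.93349) = -0.068825
Step 4: correction = 0.00850199 * -0.068825 = -0.0006 V
E = -0.603 + -0.0006 = -0.6036 V

-0.6036 V


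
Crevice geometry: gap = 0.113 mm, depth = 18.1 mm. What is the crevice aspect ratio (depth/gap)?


Aspect ratio = depth / gap
Ratio = 18.1 / 0.113 = 160.2

160.2


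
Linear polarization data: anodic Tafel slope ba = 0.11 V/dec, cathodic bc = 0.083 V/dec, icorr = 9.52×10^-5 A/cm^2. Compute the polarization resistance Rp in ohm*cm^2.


Apply the Stern-Geary equation: Rp = ba*bc / (2.303*icorr*(ba+bc))
ba*bc = 0.11*0.083 = 0.00913
ba+bc = 0.193; 2.303*icorr*(ba+bc) = 2.303*9.52×10^-5*0.193 = 4.2314401×10^-5
Rp = 0.00913 / 4.2314401×10^-5 = 215.77 ohm*cm^2

215.77 ohm*cm^2


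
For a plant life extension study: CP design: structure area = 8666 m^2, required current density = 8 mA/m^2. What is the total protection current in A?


I = area * current density, then convert mA → A (÷1000)
I = 8666 * 8 / 1000 = 69.33 A

69.33 A


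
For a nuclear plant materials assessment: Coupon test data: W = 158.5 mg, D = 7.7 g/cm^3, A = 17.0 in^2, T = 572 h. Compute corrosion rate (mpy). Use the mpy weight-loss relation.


Apply the mpy weight-loss relation: CR = 534 * W / (D * A * T)
Numerator: 534 * 158.5 = 84639.0
Denominator: 7.7 * 17.0 * 572 = 74874.8
CR = 84639.0 / 74874.8 = 1.13041 mpy

1.13041 mpy


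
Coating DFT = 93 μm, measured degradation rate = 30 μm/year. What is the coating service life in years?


Service life = thickness / degradation rate
Life = 93 / 30 = 3.1 years

3.1 years


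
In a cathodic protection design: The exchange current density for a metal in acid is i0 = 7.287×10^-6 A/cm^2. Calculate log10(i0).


i0 = 7.287×10^-6 A/cm^2
log10(i0) = -5.137

-5.137


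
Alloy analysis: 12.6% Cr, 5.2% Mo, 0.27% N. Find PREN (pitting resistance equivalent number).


Apply the PREN formula: PREN = Cr + 3.3*Mo + 16*N
PREN = 12.6 + 3.3*5.2 + 16*0.27
PREN = 12.6 + 17.16 + 4.32 = 34.08

34.08


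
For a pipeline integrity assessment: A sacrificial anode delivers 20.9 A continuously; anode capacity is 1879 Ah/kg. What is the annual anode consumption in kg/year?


Annual consumption = current * hours per year / capacity
Rate = 20.9 * 8760 / 1879 = 97.4 kg/year

97.4 kg/year


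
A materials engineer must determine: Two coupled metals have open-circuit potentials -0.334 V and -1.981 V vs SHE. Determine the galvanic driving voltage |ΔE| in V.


Driving voltage is the absolute potential difference.
|ΔE| = |-0.334 − (-1.981)| = 1.647 V

1.647 V


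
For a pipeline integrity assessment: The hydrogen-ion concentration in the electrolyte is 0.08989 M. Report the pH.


pH = −log10[H+]
pH = −log10(0.08989) = 1.05

1.05


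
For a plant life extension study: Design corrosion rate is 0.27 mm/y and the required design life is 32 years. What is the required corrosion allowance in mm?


Corrosion allowance = CR × design life
CA = 0.27 * 32 = 8.64 mm

8.64 mm


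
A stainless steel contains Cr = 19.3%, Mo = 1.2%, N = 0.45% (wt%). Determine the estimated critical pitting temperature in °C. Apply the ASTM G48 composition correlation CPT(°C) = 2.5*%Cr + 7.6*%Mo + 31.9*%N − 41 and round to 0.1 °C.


Apply the ASTM G48 empirical CPT estimate: CPT(°C) = 2.5*%Cr + 7.6*%Mo + 31.9*%N − 41
2.5*19.3 = 48.25; 7.6*1.2 = 9.12; 31.9*0.45 = 14.355
CPT = 48.25 + 9.12 + 14.355 − 41 = 30.725 °C
Rounded to 0.1 °C: CPT ≈ 30.7 °C

30.7 °C


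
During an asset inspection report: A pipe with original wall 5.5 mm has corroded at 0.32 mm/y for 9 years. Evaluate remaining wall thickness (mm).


Remaining wall = original − CR × time
t = 5.5 − 0.32*9 = 5.5 − 2.88 = 2.62 mm

2.62 mm


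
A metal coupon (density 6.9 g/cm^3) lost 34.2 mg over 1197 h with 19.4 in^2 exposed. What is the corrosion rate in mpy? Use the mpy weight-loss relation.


Apply the mpy weight-loss relation: CR = 534 * W / (D * A * T)
Numerator: 534 * 34.2 = 18262.8
Denominator: 6.9 * 19.4 * 1197 = 160230.42
CR = 18262.8 / 160230.42 = 0.114 mpy

0.114 mpy


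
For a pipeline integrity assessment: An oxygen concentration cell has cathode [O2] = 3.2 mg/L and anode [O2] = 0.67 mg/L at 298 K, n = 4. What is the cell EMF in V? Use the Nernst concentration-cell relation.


Apply the Nernst concentration-cell relation: E = (RT/nF)*ln(C_cathode/C_anode)
RT/nF = 8.314*298/(4*96485) = 0.00641958 V
ln(3.2/0.67) = 1.56363
E = 0.00641958 * 1.56363 = 0.01004 V

0.01004 V


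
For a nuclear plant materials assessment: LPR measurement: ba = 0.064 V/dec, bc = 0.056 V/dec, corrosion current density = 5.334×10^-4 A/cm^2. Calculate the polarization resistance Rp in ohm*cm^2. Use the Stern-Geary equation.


Apply the Stern-Geary equation: Rp = ba*bc / (2.303*icorr*(ba+bc))
ba*bc = 0.064*0.056 = 0.003584
ba+bc = 0.12; 2.303*icorr*(ba+bc) = 2.303*5.334×10^-4*0.12 = 1.4741042×10^-4
Rp = 0.003584 / 1.4741042×10^-4 = 24.31 ohm*cm^2

24.31 ohm*cm^2


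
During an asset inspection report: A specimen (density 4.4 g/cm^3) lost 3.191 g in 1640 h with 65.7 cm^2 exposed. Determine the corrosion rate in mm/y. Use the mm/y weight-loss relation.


Apply the mm/y weight-loss relation: CR = 87600 * W / (D * A * T)
Numerator: 87600 * 3.191 = 279531.6
Denominator: 4.4 * 65.7 * 1640 = 474091.2
CR = 279531.6 / 474091.2 = 0.58962 mm/y

0.58962 mm/y


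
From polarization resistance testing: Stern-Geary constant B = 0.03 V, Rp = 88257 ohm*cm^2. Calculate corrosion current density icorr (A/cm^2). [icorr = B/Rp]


Apply the Stern-Geary relation: icorr = B / Rp
icorr = 0.03 / 88257 = 3.399×10^-7 A/cm^2

3.399×10^-7 A/cm^2


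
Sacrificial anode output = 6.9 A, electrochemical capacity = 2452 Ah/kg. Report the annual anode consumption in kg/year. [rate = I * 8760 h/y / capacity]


Annual consumption = current * hours per year / capacity
Rate = 6.9 * 8760 / 2452 = 24.7 kg/year

24.7 kg/year
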